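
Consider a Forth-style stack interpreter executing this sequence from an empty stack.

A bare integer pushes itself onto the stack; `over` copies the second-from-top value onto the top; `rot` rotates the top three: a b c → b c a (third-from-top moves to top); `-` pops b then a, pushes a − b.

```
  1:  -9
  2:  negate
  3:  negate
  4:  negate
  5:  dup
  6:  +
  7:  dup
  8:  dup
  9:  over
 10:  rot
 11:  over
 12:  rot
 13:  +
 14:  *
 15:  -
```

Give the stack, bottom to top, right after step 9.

-9      -9
negate  9
negate  -9
negate  9
dup     9 9
+       18
dup     18 18
dup     18 18 18
over    18 18 18 18

[18, 18, 18, 18]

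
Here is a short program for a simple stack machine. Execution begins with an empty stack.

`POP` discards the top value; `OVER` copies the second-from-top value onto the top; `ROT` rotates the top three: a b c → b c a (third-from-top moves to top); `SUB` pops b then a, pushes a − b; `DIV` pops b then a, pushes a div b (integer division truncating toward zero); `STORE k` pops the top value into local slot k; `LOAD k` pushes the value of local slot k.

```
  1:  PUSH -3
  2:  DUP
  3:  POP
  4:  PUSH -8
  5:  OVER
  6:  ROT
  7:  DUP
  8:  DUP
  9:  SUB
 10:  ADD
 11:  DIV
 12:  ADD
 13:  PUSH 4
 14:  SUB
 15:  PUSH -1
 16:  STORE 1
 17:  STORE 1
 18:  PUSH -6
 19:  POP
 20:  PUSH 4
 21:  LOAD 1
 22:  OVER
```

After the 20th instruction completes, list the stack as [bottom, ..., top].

[4]

PUSH -3 : [-3]
DUP     : [-3, -3]
POP     : [-3]
PUSH -8 : [-3, -8]
OVER    : [-3, -8, -3]
ROT     : [-8, -3, -3]
DUP     : [-8, -3, -3, -3]
DUP     : [-8, -3, -3, -3, -3]
SUB     : [-8, -3, -3, 0]
ADD     : [-8, -3, -3]
DIV     : [-8, 1]
ADD     : [-7]
PUSH 4  : [-7, 4]
SUB     : [-11]
PUSH -1 : [-11, -1]
STORE 1 : [-11]
STORE 1 : []
PUSH -6 : [-6]
POP     : []
PUSH 4  : [4]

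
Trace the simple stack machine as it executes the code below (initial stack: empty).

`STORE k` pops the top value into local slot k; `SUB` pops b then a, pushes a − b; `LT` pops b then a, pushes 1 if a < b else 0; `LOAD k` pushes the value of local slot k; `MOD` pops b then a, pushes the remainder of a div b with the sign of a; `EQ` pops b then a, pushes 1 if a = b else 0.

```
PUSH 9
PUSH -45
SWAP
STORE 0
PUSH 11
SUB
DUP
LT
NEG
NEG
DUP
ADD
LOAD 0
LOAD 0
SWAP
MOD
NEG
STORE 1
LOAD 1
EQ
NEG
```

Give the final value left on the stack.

PUSH 9   : [9]
PUSH -45 : [9, -45]
SWAP     : [-45, 9]
STORE 0  : [-45]
PUSH 11  : [-45, 11]
SUB      : [-56]
DUP      : [-56, -56]
LT       : [0]
NEG      : [0]
NEG      : [0]
DUP      : [0, 0]
ADD      : [0]
LOAD 0   : [0, 9]
LOAD 0   : [0, 9, 9]
SWAP     : [0, 9, 9]
MOD      : [0, 0]
NEG      : [0, 0]
STORE 1  : [0]
LOAD 1   : [0, 0]
EQ       : [1]
NEG      : [-1]

-1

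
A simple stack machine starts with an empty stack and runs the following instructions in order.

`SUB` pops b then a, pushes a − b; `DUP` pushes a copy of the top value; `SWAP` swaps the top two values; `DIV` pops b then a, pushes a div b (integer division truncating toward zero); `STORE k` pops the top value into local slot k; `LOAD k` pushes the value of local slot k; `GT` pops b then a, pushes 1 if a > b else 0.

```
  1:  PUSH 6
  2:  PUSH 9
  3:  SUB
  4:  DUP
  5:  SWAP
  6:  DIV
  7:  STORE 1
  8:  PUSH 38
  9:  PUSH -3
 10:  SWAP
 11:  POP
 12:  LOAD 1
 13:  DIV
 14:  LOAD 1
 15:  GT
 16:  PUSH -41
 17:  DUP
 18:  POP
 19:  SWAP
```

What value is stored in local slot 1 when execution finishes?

1

PUSH 6   : 6
PUSH 9   : 6 9
SUB      : -3
DUP      : -3 -3
SWAP     : -3 -3
DIV      : 1
STORE 1  : (empty)
PUSH 38  : 38
PUSH -3  : 38 -3
SWAP     : -3 38
POP      : -3
LOAD 1   : -3 1
DIV      : -3
LOAD 1   : -3 1
GT       : 0
PUSH -41 : 0 -41
DUP      : 0 -41 -41
POP      : 0 -41
SWAP     : -41 0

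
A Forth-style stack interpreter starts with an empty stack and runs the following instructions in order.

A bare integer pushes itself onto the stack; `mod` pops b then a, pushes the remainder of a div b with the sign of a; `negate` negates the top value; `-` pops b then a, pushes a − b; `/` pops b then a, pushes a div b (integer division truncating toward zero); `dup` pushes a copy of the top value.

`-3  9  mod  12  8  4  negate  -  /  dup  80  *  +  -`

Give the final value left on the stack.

-3     → [-3]
9      → [-3, 9]
mod    → [-3]
12     → [-3, 12]
8      → [-3, 12, 8]
4      → [-3, 12, 8, 4]
negate → [-3, 12, 8, -4]
-      → [-3, 12, 12]
/      → [-3, 1]
dup    → [-3, 1, 1]
80     → [-3, 1, 1, 80]
*      → [-3, 1, 80]
+      → [-3, 81]
-      → [-84]

-84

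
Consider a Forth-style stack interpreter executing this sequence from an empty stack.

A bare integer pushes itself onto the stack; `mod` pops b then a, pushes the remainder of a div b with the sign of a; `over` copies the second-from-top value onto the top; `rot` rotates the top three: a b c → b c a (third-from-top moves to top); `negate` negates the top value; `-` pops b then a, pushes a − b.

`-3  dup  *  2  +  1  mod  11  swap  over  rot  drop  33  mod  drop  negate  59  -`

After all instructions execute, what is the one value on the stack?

-59

-3     → -3
dup    → -3 -3
*      → 9
2      → 9 2
+      → 11
1      → 11 1
mod    → 0
11     → 0 11
swap   → 11 0
over   → 11 0 11
rot    → 0 11 11
drop   → 0 11
33     → 0 11 33
mod    → 0 11
drop   → 0
negate → 0
59     → 0 59
-      → -59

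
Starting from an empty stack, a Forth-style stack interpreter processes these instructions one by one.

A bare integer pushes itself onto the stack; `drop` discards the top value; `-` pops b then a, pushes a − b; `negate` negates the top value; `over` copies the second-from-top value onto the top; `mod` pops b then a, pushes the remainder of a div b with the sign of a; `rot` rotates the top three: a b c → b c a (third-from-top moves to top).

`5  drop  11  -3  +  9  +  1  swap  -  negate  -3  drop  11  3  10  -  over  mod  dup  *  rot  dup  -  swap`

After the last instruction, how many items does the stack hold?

3

5      → [5]
drop   → []
11     → [11]
-3     → [11, -3]
+      → [8]
9      → [8, 9]
+      → [17]
1      → [17, 1]
swap   → [1, 17]
-      → [-16]
negate → [16]
-3     → [16, -3]
drop   → [16]
11     → [16, 11]
3      → [16, 11, 3]
10     → [16, 11, 3, 10]
-      → [16, 11, -7]
over   → [16, 11, -7, 11]
mod    → [16, 11, -7]
dup    → [16, 11, -7, -7]
*      → [16, 11, 49]
rot    → [11, 49, 16]
dup    → [11, 49, 16, 16]
-      → [11, 49, 0]
swap   → [11, 0, 49]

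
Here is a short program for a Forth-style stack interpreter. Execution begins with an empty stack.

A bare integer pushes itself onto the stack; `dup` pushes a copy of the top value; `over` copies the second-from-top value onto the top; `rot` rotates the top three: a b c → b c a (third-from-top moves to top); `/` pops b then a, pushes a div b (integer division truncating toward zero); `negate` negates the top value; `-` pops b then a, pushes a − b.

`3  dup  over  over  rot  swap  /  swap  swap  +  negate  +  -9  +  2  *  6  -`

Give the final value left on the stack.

-26

3      -> 3
dup    -> 3 3
over   -> 3 3 3
over   -> 3 3 3 3
rot    -> 3 3 3 3
swap   -> 3 3 3 3
/      -> 3 3 1
swap   -> 3 1 3
swap   -> 3 3 1
+      -> 3 4
negate -> 3 -4
+      -> -1
-9     -> -1 -9
+      -> -10
2      -> -10 2
*      -> -20
6      -> -20 6
-      -> -26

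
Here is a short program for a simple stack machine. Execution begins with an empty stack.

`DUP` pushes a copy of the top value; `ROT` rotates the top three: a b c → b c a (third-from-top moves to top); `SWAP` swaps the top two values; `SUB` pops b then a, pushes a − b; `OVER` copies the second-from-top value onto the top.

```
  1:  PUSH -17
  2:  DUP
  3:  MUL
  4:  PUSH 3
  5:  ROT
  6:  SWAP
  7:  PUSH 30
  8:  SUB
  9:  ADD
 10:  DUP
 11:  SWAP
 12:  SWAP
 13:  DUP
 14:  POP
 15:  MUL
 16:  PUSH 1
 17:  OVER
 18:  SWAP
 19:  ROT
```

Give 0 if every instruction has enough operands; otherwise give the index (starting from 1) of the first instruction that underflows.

PUSH -17 : -17
DUP      : -17 -17
MUL      : 289
PUSH 3   : 289 3
ROT  — needs 3 operands, stack has 2 → underflow

5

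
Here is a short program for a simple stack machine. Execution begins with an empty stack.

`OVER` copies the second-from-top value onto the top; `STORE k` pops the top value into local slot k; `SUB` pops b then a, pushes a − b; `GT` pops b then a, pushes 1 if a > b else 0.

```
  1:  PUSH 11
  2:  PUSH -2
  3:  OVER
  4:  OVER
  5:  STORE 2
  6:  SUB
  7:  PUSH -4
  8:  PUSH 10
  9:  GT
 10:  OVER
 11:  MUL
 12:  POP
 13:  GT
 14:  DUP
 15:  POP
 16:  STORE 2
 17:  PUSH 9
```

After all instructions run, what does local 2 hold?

1

PUSH 11 → 11
PUSH -2 → 11 -2
OVER    → 11 -2 11
OVER    → 11 -2 11 -2
STORE 2 → 11 -2 11
SUB     → 11 -13
PUSH -4 → 11 -13 -4
PUSH 10 → 11 -13 -4 10
GT      → 11 -13 0
OVER    → 11 -13 0 -13
MUL     → 11 -13 0
POP     → 11 -13
GT      → 1
DUP     → 1 1
POP     → 1
STORE 2 → (empty)
PUSH 9  → 9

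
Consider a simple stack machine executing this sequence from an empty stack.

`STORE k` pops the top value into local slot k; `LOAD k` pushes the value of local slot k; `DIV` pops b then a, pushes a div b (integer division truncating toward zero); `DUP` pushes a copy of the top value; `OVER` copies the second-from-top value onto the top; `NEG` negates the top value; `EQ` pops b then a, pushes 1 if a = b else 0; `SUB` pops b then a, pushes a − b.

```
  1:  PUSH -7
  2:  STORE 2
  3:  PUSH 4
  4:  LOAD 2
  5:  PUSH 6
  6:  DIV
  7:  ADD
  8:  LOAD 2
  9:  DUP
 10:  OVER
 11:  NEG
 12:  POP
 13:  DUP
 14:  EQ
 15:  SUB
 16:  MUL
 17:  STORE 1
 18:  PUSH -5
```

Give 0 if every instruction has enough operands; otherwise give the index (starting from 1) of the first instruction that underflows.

PUSH -7 → [-7]
STORE 2 → []
PUSH 4  → [4]
LOAD 2  → [4, -7]
PUSH 6  → [4, -7, 6]
DIV     → [4, -1]
ADD     → [3]
LOAD 2  → [3, -7]
DUP     → [3, -7, -7]
OVER    → [3, -7, -7, -7]
NEG     → [3, -7, -7, 7]
POP     → [3, -7, -7]
DUP     → [3, -7, -7, -7]
EQ      → [3, -7, 1]
SUB     → [3, -8]
MUL     → [-24]
STORE 1 → []
PUSH -5 → [-5]

0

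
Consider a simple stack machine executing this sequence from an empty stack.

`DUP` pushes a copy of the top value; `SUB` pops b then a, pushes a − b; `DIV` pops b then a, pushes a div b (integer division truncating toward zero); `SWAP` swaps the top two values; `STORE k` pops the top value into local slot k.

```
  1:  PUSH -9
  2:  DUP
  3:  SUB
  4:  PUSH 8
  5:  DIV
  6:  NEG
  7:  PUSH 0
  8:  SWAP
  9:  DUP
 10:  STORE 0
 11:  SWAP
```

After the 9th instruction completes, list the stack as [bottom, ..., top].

[0, 0, 0]

PUSH -9 : [-9]
DUP     : [-9, -9]
SUB     : [0]
PUSH 8  : [0, 8]
DIV     : [0]
NEG     : [0]
PUSH 0  : [0, 0]
SWAP    : [0, 0]
DUP     : [0, 0, 0]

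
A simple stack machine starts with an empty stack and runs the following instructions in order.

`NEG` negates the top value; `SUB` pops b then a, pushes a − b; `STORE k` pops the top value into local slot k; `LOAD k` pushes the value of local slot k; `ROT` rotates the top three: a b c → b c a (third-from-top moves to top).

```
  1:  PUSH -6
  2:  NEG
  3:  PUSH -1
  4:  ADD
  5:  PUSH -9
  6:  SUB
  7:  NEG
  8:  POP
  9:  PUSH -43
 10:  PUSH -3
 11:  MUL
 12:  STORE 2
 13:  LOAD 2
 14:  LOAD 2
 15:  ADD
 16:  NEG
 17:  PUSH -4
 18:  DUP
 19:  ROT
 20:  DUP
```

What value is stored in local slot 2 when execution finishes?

129

PUSH -6   -6
NEG       6
PUSH -1   6 -1
ADD       5
PUSH -9   5 -9
SUB       14
NEG       -14
POP       (empty)
PUSH -43  -43
PUSH -3   -43 -3
MUL       129
STORE 2   (empty)
LOAD 2    129
LOAD 2    129 129
ADD       258
NEG       -258
PUSH -4   -258 -4
DUP       -258 -4 -4
ROT       -4 -4 -258
DUP       -4 -4 -258 -258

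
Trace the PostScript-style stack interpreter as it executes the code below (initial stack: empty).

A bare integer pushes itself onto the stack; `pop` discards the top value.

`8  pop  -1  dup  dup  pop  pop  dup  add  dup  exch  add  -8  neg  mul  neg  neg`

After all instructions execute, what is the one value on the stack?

8    : [8]
pop  : []
-1   : [-1]
dup  : [-1, -1]
dup  : [-1, -1, -1]
pop  : [-1, -1]
pop  : [-1]
dup  : [-1, -1]
add  : [-2]
dup  : [-2, -2]
exch : [-2, -2]
add  : [-4]
-8   : [-4, -8]
neg  : [-4, 8]
mul  : [-32]
neg  : [32]
neg  : [-32]

-32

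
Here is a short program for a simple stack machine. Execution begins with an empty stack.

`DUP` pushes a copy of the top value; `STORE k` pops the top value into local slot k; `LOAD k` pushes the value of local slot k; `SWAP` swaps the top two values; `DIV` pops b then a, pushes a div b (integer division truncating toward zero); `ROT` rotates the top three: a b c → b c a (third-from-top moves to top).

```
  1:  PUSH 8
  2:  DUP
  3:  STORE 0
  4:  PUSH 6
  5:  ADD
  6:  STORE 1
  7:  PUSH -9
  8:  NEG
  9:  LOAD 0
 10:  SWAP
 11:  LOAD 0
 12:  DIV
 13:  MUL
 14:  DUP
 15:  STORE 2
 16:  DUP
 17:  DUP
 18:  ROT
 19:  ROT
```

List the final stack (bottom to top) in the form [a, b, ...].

PUSH 8  → 8
DUP     → 8 8
STORE 0 → 8
PUSH 6  → 8 6
ADD     → 14
STORE 1 → (empty)
PUSH -9 → -9
NEG     → 9
LOAD 0  → 9 8
SWAP    → 8 9
LOAD 0  → 8 9 8
DIV     → 8 1
MUL     → 8
DUP     → 8 8
STORE 2 → 8
DUP     → 8 8
DUP     → 8 8 8
ROT     → 8 8 8
ROT     → 8 8 8

[8, 8, 8]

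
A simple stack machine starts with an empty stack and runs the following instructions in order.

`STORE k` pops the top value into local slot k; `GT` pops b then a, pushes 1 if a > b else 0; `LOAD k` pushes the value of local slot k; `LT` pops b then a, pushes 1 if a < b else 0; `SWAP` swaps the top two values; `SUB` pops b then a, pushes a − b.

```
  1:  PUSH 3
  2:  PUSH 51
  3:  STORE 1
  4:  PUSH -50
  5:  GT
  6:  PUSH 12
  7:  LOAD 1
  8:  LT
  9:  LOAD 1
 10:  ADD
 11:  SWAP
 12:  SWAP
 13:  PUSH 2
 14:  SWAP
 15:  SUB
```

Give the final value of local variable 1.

51

PUSH 3   : 3
PUSH 51  : 3 51
STORE 1  : 3
PUSH -50 : 3 -50
GT       : 1
PUSH 12  : 1 12
LOAD 1   : 1 12 51
LT       : 1 1
LOAD 1   : 1 1 51
ADD      : 1 52
SWAP     : 52 1
SWAP     : 1 52
PUSH 2   : 1 52 2
SWAP     : 1 2 52
SUB      : 1 -50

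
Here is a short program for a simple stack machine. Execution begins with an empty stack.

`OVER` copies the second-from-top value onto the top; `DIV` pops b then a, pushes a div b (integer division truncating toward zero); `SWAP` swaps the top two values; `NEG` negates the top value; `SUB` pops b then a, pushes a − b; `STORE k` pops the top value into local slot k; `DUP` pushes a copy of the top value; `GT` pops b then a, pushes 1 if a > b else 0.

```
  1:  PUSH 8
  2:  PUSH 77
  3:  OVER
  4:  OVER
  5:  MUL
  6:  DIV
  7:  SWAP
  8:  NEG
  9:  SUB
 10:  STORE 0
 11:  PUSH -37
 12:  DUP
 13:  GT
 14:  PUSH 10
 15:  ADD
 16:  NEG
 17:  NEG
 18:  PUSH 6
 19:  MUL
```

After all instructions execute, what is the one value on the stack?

60

PUSH 8   : 8
PUSH 77  : 8 77
OVER     : 8 77 8
OVER     : 8 77 8 77
MUL      : 8 77 616
DIV      : 8 0
SWAP     : 0 8
NEG      : 0 -8
SUB      : 8
STORE 0  : (empty)
PUSH -37 : -37
DUP      : -37 -37
GT       : 0
PUSH 10  : 0 10
ADD      : 10
NEG      : -10
NEG      : 10
PUSH 6   : 10 6
MUL      : 60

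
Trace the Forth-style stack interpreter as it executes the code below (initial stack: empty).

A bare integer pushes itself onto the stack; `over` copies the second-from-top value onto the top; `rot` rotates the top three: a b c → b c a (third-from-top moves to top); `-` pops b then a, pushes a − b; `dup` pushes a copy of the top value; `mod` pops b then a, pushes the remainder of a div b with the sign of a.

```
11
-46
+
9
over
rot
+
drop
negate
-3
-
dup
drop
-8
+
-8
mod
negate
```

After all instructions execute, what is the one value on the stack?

11     → [11]
-46    → [11, -46]
+      → [-35]
9      → [-35, 9]
over   → [-35, 9, -35]
rot    → [9, -35, -35]
+      → [9, -70]
drop   → [9]
negate → [-9]
-3     → [-9, -3]
-      → [-6]
dup    → [-6, -6]
drop   → [-6]
-8     → [-6, -8]
+      → [-14]
-8     → [-14, -8]
mod    → [-6]
negate → [6]

6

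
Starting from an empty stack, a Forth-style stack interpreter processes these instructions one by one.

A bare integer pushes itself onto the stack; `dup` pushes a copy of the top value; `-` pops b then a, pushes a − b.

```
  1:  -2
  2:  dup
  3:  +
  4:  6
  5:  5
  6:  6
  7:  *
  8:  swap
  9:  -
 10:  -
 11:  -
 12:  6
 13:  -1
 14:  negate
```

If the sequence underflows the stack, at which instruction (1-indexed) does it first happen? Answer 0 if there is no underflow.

-2   -> [-2]
dup  -> [-2, -2]
+    -> [-4]
6    -> [-4, 6]
5    -> [-4, 6, 5]
6    -> [-4, 6, 5, 6]
*    -> [-4, 6, 30]
swap -> [-4, 30, 6]
-    -> [-4, 24]
-    -> [-28]
-  — needs 2 operands, stack has 1 → underflow

11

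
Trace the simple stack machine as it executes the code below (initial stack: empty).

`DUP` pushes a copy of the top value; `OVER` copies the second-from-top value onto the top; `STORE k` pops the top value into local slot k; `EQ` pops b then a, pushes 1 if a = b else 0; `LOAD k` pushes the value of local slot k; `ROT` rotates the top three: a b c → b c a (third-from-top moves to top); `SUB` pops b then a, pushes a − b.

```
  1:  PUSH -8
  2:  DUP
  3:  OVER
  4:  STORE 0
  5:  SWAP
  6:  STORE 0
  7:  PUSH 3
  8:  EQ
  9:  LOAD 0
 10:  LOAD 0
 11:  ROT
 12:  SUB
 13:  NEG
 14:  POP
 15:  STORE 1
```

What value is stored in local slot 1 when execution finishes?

-8

PUSH -8 -> [-8]
DUP     -> [-8, -8]
OVER    -> [-8, -8, -8]
STORE 0 -> [-8, -8]
SWAP    -> [-8, -8]
STORE 0 -> [-8]
PUSH 3  -> [-8, 3]
EQ      -> [0]
LOAD 0  -> [0, -8]
LOAD 0  -> [0, -8, -8]
ROT     -> [-8, -8, 0]
SUB     -> [-8, -8]
NEG     -> [-8, 8]
POP     -> [-8]
STORE 1 -> []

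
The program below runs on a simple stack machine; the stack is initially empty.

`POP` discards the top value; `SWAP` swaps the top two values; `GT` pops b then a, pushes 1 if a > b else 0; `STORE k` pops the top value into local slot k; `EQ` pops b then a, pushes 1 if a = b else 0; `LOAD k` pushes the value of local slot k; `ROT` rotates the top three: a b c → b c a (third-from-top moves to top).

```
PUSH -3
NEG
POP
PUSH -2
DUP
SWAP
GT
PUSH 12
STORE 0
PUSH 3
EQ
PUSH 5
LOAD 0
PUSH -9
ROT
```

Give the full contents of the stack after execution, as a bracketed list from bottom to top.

PUSH -3  [-3]
NEG      [3]
POP      []
PUSH -2  [-2]
DUP      [-2, -2]
SWAP     [-2, -2]
GT       [0]
PUSH 12  [0, 12]
STORE 0  [0]
PUSH 3   [0, 3]
EQ       [0]
PUSH 5   [0, 5]
LOAD 0   [0, 5, 12]
PUSH -9  [0, 5, 12, -9]
ROT      [0, 12, -9, 5]

[0, 12, -9, 5]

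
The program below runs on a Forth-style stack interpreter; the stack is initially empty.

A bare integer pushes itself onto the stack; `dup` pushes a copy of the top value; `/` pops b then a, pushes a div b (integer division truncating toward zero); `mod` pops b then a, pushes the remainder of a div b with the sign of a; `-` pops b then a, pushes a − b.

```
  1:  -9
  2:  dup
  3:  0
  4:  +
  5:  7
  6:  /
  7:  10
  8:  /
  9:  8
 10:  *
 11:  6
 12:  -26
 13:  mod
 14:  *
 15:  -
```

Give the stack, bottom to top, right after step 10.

[-9, 0]

-9  -> -9
dup -> -9 -9
0   -> -9 -9 0
+   -> -9 -9
7   -> -9 -9 7
/   -> -9 -1
10  -> -9 -1 10
/   -> -9 0
8   -> -9 0 8
*   -> -9 0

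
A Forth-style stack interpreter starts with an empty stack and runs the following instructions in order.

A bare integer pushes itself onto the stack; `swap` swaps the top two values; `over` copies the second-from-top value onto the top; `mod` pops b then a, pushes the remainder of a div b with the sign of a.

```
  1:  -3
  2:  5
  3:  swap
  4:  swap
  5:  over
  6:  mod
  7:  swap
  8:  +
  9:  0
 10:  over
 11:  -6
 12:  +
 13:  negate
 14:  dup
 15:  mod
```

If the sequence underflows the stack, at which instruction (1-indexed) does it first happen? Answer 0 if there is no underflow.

0

-3     -> [-3]
5      -> [-3, 5]
swap   -> [5, -3]
swap   -> [-3, 5]
over   -> [-3, 5, -3]
mod    -> [-3, 2]
swap   -> [2, -3]
+      -> [-1]
0      -> [-1, 0]
over   -> [-1, 0, -1]
-6     -> [-1, 0, -1, -6]
+      -> [-1, 0, -7]
negate -> [-1, 0, 7]
dup    -> [-1, 0, 7, 7]
mod    -> [-1, 0, 0]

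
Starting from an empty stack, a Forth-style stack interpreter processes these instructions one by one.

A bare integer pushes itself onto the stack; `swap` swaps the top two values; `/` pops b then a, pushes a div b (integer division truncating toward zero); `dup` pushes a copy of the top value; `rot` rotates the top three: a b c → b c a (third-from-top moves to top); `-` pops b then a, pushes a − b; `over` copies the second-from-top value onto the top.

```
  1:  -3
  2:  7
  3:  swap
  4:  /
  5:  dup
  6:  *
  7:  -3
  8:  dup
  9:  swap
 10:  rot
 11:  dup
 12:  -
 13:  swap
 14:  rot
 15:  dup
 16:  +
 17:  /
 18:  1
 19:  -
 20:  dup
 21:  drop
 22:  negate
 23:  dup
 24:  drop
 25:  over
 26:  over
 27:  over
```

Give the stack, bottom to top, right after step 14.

[0, -3, -3]

-3    [-3]
7     [-3, 7]
swap  [7, -3]
/     [-2]
dup   [-2, -2]
*     [4]
-3    [4, -3]
dup   [4, -3, -3]
swap  [4, -3, -3]
rot   [-3, -3, 4]
dup   [-3, -3, 4, 4]
-     [-3, -3, 0]
swap  [-3, 0, -3]
rot   [0, -3, -3]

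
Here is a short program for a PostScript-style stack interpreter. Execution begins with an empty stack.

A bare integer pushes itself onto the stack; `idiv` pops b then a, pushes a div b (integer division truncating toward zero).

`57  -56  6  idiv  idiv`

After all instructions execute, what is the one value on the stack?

-6

57   -> [57]
-56  -> [57, -56]
6    -> [57, -56, 6]
idiv -> [57, -9]
idiv -> [-6]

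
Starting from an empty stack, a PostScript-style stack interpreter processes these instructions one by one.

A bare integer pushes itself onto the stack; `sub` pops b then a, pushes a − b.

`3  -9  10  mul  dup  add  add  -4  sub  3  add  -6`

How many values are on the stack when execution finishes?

2

3   → [3]
-9  → [3, -9]
10  → [3, -9, 10]
mul → [3, -90]
dup → [3, -90, -90]
add → [3, -180]
add → [-177]
-4  → [-177, -4]
sub → [-173]
3   → [-173, 3]
add → [-170]
-6  → [-170, -6]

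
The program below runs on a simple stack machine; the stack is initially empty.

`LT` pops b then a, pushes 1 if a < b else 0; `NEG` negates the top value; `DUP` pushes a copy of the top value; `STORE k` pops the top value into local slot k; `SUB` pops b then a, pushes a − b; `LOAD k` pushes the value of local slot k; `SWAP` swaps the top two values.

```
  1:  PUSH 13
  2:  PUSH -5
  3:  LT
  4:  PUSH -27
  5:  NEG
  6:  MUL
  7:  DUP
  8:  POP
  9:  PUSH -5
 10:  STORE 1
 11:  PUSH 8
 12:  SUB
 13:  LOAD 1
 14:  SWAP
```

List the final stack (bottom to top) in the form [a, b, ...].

PUSH 13  -> [13]
PUSH -5  -> [13, -5]
LT       -> [0]
PUSH -27 -> [0, -27]
NEG      -> [0, 27]
MUL      -> [0]
DUP      -> [0, 0]
POP      -> [0]
PUSH -5  -> [0, -5]
STORE 1  -> [0]
PUSH 8   -> [0, 8]
SUB      -> [-8]
LOAD 1   -> [-8, -5]
SWAP     -> [-5, -8]

[-5, -8]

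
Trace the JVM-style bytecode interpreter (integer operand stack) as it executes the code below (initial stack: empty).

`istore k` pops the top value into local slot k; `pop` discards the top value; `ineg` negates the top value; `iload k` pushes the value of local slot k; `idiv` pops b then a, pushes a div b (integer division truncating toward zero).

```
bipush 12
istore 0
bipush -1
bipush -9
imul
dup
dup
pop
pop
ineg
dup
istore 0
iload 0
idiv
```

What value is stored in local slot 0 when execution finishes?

bipush 12 -> 12
istore 0  -> (empty)
bipush -1 -> -1
bipush -9 -> -1 -9
imul      -> 9
dup       -> 9 9
dup       -> 9 9 9
pop       -> 9 9
pop       -> 9
ineg      -> -9
dup       -> -9 -9
istore 0  -> -9
iload 0   -> -9 -9
idiv      -> 1

-9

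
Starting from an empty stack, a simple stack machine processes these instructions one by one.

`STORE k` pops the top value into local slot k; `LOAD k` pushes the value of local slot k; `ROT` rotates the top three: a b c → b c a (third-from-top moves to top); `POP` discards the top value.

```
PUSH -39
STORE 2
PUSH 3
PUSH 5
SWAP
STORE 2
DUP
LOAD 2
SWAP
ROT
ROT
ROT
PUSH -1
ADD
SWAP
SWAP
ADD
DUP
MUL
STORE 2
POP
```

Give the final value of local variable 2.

PUSH -39 → [-39]
STORE 2  → []
PUSH 3   → [3]
PUSH 5   → [3, 5]
SWAP     → [5, 3]
STORE 2  → [5]
DUP      → [5, 5]
LOAD 2   → [5, 5, 3]
SWAP     → [5, 3, 5]
ROT      → [3, 5, 5]
ROT      → [5, 5, 3]
ROT      → [5, 3, 5]
PUSH -1  → [5, 3, 5, -1]
ADD      → [5, 3, 4]
SWAP     → [5, 4, 3]
SWAP     → [5, 3, 4]
ADD      → [5, 7]
DUP      → [5, 7, 7]
MUL      → [5, 49]
STORE 2  → [5]
POP      → []

49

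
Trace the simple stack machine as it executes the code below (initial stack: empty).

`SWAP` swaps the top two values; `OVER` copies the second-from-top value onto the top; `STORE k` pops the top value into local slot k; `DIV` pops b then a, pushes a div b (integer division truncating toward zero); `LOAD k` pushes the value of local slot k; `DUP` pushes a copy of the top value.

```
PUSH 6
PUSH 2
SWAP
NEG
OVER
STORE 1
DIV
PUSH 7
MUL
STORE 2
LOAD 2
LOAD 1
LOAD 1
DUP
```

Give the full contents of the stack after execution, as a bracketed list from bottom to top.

PUSH 6  → 6
PUSH 2  → 6 2
SWAP    → 2 6
NEG     → 2 -6
OVER    → 2 -6 2
STORE 1 → 2 -6
DIV     → 0
PUSH 7  → 0 7
MUL     → 0
STORE 2 → (empty)
LOAD 2  → 0
LOAD 1  → 0 2
LOAD 1  → 0 2 2
DUP     → 0 2 2 2

[0, 2, 2, 2]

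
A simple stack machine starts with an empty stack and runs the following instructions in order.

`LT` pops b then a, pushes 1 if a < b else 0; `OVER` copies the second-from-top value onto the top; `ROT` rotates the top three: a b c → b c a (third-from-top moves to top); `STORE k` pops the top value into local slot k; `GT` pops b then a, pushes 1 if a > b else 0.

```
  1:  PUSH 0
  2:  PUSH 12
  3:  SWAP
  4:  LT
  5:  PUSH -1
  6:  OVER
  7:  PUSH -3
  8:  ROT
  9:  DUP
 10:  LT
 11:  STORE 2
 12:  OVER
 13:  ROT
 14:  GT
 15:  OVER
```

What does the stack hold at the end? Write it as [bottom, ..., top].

[0, -3, 0, -3]

PUSH 0   [0]
PUSH 12  [0, 12]
SWAP     [12, 0]
LT       [0]
PUSH -1  [0, -1]
OVER     [0, -1, 0]
PUSH -3  [0, -1, 0, -3]
ROT      [0, 0, -3, -1]
DUP      [0, 0, -3, -1, -1]
LT       [0, 0, -3, 0]
STORE 2  [0, 0, -3]
OVER     [0, 0, -3, 0]
ROT      [0, -3, 0, 0]
GT       [0, -3, 0]
OVER     [0, -3, 0, -3]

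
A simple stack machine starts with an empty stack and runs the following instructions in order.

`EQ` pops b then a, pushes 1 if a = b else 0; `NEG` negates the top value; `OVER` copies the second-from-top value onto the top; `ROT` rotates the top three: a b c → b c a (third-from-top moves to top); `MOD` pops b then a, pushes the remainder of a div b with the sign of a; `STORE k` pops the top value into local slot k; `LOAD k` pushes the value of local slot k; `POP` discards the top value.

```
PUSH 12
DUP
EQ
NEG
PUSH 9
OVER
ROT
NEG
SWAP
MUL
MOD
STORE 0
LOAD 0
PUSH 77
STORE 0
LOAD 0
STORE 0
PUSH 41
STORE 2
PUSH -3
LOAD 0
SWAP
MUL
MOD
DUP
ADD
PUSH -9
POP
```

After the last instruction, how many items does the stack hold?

PUSH 12 : [12]
DUP     : [12, 12]
EQ      : [1]
NEG     : [-1]
PUSH 9  : [-1, 9]
OVER    : [-1, 9, -1]
ROT     : [9, -1, -1]
NEG     : [9, -1, 1]
SWAP    : [9, 1, -1]
MUL     : [9, -1]
MOD     : [0]
STORE 0 : []
LOAD 0  : [0]
PUSH 77 : [0, 77]
STORE 0 : [0]
LOAD 0  : [0, 77]
STORE 0 : [0]
PUSH 41 : [0, 41]
STORE 2 : [0]
PUSH -3 : [0, -3]
LOAD 0  : [0, -3, 77]
SWAP    : [0, 77, -3]
MUL     : [0, -231]
MOD     : [0]
DUP     : [0, 0]
ADD     : [0]
PUSH -9 : [0, -9]
POP     : [0]

1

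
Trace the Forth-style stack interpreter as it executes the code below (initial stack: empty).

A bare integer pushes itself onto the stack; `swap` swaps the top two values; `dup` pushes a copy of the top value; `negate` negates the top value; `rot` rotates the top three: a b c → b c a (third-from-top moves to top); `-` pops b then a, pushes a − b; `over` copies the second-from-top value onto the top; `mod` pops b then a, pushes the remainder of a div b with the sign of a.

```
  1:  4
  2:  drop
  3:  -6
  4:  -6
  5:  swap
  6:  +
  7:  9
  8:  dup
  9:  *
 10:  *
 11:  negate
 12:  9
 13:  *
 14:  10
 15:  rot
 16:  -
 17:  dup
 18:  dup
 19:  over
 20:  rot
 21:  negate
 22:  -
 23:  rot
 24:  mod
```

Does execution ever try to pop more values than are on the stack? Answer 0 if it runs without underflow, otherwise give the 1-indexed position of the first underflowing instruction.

4      → [4]
drop   → []
-6     → [-6]
-6     → [-6, -6]
swap   → [-6, -6]
+      → [-12]
9      → [-12, 9]
dup    → [-12, 9, 9]
*      → [-12, 81]
*      → [-972]
negate → [972]
9      → [972, 9]
*      → [8748]
10     → [8748, 10]
rot  — needs 3 operands, stack has 2 → underflow

15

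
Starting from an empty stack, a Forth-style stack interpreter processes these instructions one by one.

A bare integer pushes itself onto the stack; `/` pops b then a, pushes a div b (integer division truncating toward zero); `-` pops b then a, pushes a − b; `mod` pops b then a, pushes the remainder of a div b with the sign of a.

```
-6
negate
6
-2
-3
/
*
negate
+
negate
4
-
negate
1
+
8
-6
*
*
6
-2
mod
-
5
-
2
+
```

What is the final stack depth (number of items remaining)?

1

-6     → -6
negate → 6
6      → 6 6
-2     → 6 6 -2
-3     → 6 6 -2 -3
/      → 6 6 0
*      → 6 0
negate → 6 0
+      → 6
negate → -6
4      → -6 4
-      → -10
negate → 10
1      → 10 1
+      → 11
8      → 11 8
-6     → 11 8 -6
*      → 11 -48
*      → -528
6      → -528 6
-2     → -528 6 -2
mod    → -528 0
-      → -528
5      → -528 5
-      → -533
2      → -533 2
+      → -531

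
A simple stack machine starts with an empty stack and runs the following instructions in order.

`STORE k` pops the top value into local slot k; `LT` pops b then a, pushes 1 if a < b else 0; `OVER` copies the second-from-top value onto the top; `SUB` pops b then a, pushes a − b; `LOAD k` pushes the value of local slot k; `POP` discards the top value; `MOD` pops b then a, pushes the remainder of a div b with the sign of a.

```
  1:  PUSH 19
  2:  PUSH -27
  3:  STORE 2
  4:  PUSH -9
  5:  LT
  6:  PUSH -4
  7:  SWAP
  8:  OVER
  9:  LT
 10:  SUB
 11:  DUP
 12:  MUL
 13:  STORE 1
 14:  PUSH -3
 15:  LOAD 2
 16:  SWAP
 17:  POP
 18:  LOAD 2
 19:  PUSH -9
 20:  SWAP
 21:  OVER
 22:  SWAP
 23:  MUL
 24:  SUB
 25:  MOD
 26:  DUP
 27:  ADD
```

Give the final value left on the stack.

PUSH 19   [19]
PUSH -27  [19, -27]
STORE 2   [19]
PUSH -9   [19, -9]
LT        [0]
PUSH -4   [0, -4]
SWAP      [-4, 0]
OVER      [-4, 0, -4]
LT        [-4, 0]
SUB       [-4]
DUP       [-4, -4]
MUL       [16]
STORE 1   []
PUSH -3   [-3]
LOAD 2    [-3, -27]
SWAP      [-27, -3]
POP       [-27]
LOAD 2    [-27, -27]
PUSH -9   [-27, -27, -9]
SWAP      [-27, -9, -27]
OVER      [-27, -9, -27, -9]
SWAP      [-27, -9, -9, -27]
MUL       [-27, -9, 243]
SUB       [-27, -252]
MOD       [-27]
DUP       [-27, -27]
ADD       [-54]

-54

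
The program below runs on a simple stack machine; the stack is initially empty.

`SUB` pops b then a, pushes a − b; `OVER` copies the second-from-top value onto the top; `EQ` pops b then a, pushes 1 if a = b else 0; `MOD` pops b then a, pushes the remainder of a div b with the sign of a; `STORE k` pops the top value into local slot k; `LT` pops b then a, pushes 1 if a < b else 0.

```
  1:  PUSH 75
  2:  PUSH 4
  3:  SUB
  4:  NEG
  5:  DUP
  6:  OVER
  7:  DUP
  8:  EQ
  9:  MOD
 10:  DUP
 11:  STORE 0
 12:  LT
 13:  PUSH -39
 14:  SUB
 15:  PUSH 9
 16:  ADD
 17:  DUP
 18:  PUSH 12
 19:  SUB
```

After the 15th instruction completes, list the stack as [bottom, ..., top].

PUSH 75   75
PUSH 4    75 4
SUB       71
NEG       -71
DUP       -71 -71
OVER      -71 -71 -71
DUP       -71 -71 -71 -71
EQ        -71 -71 1
MOD       -71 0
DUP       -71 0 0
STORE 0   -71 0
LT        1
PUSH -39  1 -39
SUB       40
PUSH 9    40 9

[40, 9]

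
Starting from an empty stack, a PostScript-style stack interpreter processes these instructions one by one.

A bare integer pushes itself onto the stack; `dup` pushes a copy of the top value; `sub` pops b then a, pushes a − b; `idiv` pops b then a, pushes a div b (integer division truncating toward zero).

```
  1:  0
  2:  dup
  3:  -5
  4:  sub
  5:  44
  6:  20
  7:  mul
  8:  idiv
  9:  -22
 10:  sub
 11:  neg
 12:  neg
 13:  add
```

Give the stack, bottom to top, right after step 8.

[0, 0]

0    → [0]
dup  → [0, 0]
-5   → [0, 0, -5]
sub  → [0, 5]
44   → [0, 5, 44]
20   → [0, 5, 44, 20]
mul  → [0, 5, 880]
idiv → [0, 0]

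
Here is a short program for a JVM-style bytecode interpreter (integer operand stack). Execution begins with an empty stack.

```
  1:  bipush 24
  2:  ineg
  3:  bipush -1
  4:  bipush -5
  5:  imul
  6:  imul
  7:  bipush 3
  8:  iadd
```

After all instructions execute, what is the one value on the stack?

bipush 24 -> [24]
ineg      -> [-24]
bipush -1 -> [-24, -1]
bipush -5 -> [-24, -1, -5]
imul      -> [-24, 5]
imul      -> [-120]
bipush 3  -> [-120, 3]
iadd      -> [-117]

-117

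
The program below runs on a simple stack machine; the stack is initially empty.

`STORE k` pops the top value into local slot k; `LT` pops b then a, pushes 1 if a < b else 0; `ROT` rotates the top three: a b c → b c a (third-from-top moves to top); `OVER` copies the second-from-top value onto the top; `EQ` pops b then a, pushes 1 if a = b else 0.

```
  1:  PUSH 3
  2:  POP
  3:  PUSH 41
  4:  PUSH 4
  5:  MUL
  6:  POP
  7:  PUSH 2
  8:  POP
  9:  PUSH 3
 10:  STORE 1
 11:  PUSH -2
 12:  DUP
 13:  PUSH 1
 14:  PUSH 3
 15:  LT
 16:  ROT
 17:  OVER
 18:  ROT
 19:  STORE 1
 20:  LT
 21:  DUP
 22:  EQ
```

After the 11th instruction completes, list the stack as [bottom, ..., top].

PUSH 3  : 3
POP     : (empty)
PUSH 41 : 41
PUSH 4  : 41 4
MUL     : 164
POP     : (empty)
PUSH 2  : 2
POP     : (empty)
PUSH 3  : 3
STORE 1 : (empty)
PUSH -2 : -2

[-2]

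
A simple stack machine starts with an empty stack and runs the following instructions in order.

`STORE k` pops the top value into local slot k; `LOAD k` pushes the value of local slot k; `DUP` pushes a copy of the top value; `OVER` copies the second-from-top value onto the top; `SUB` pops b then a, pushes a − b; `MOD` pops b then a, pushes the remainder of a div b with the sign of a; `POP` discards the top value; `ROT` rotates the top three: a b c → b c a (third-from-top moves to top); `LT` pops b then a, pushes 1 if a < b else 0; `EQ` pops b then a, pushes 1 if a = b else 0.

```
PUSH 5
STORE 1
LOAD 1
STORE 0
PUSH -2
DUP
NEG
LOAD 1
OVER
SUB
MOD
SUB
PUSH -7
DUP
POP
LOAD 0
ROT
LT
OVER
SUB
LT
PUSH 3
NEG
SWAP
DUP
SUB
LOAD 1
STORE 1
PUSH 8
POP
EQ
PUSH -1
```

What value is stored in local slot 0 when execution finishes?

5

PUSH 5   [5]
STORE 1  []
LOAD 1   [5]
STORE 0  []
PUSH -2  [-2]
DUP      [-2, -2]
NEG      [-2, 2]
LOAD 1   [-2, 2, 5]
OVER     [-2, 2, 5, 2]
SUB      [-2, 2, 3]
MOD      [-2, 2]
SUB      [-4]
PUSH -7  [-4, -7]
DUP      [-4, -7, -7]
POP      [-4, -7]
LOAD 0   [-4, -7, 5]
ROT      [-7, 5, -4]
LT       [-7, 0]
OVER     [-7, 0, -7]
SUB      [-7, 7]
LT       [1]
PUSH 3   [1, 3]
NEG      [1, -3]
SWAP     [-3, 1]
DUP      [-3, 1, 1]
SUB      [-3, 0]
LOAD 1   [-3, 0, 5]
STORE 1  [-3, 0]
PUSH 8   [-3, 0, 8]
POP      [-3, 0]
EQ       [0]
PUSH -1  [0, -1]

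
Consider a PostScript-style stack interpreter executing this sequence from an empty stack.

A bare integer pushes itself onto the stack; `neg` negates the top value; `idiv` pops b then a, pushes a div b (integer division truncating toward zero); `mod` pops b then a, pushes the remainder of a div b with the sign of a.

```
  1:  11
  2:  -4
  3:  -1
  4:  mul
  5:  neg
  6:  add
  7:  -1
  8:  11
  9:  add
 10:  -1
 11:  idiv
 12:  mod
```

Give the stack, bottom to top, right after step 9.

11  -> 11
-4  -> 11 -4
-1  -> 11 -4 -1
mul -> 11 4
neg -> 11 -4
add -> 7
-1  -> 7 -1
11  -> 7 -1 11
add -> 7 10

[7, 10]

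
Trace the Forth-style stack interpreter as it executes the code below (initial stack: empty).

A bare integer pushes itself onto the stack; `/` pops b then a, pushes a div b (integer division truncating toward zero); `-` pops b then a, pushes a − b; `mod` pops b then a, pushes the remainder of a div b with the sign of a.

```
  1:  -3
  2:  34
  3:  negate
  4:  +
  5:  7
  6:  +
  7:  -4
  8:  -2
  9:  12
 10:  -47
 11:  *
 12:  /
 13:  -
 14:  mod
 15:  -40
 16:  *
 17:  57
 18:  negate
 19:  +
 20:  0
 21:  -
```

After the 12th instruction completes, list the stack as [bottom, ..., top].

[-30, -4, 0]

-3     -> -3
34     -> -3 34
negate -> -3 -34
+      -> -37
7      -> -37 7
+      -> -30
-4     -> -30 -4
-2     -> -30 -4 -2
12     -> -30 -4 -2 12
-47    -> -30 -4 -2 12 -47
*      -> -30 -4 -2 -564
/      -> -30 -4 0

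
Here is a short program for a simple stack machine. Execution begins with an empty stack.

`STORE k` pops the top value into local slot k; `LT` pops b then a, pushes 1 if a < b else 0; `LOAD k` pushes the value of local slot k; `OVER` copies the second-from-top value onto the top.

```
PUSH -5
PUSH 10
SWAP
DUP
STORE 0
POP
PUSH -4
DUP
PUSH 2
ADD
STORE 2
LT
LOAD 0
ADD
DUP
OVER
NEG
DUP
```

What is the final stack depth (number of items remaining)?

PUSH -5 : [-5]
PUSH 10 : [-5, 10]
SWAP    : [10, -5]
DUP     : [10, -5, -5]
STORE 0 : [10, -5]
POP     : [10]
PUSH -4 : [10, -4]
DUP     : [10, -4, -4]
PUSH 2  : [10, -4, -4, 2]
ADD     : [10, -4, -2]
STORE 2 : [10, -4]
LT      : [0]
LOAD 0  : [0, -5]
ADD     : [-5]
DUP     : [-5, -5]
OVER    : [-5, -5, -5]
NEG     : [-5, -5, 5]
DUP     : [-5, -5, 5, 5]

4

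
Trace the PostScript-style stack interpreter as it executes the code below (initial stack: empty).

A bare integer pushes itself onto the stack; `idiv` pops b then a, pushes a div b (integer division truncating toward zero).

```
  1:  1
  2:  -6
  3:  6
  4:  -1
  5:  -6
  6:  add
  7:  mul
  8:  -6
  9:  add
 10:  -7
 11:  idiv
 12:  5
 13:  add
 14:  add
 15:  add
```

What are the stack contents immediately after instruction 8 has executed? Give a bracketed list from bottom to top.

1   → [1]
-6  → [1, -6]
6   → [1, -6, 6]
-1  → [1, -6, 6, -1]
-6  → [1, -6, 6, -1, -6]
add → [1, -6, 6, -7]
mul → [1, -6, -42]
-6  → [1, -6, -42, -6]

[1, -6, -42, -6]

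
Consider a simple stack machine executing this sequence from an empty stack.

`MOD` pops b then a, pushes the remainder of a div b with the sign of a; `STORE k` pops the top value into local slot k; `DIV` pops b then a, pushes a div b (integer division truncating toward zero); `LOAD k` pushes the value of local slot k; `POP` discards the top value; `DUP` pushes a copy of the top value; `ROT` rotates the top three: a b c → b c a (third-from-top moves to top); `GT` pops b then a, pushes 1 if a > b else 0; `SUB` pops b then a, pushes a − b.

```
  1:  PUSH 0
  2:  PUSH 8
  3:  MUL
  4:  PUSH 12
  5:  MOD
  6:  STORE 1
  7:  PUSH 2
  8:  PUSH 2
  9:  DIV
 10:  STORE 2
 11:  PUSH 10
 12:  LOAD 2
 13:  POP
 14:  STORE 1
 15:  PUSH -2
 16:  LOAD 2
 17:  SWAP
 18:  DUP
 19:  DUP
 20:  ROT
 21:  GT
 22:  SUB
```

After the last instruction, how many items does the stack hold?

2

PUSH 0  → 0
PUSH 8  → 0 8
MUL     → 0
PUSH 12 → 0 12
MOD     → 0
STORE 1 → (empty)
PUSH 2  → 2
PUSH 2  → 2 2
DIV     → 1
STORE 2 → (empty)
PUSH 10 → 10
LOAD 2  → 10 1
POP     → 10
STORE 1 → (empty)
PUSH -2 → -2
LOAD 2  → -2 1
SWAP    → 1 -2
DUP     → 1 -2 -2
DUP     → 1 -2 -2 -2
ROT     → 1 -2 -2 -2
GT      → 1 -2 0
SUB     → 1 -2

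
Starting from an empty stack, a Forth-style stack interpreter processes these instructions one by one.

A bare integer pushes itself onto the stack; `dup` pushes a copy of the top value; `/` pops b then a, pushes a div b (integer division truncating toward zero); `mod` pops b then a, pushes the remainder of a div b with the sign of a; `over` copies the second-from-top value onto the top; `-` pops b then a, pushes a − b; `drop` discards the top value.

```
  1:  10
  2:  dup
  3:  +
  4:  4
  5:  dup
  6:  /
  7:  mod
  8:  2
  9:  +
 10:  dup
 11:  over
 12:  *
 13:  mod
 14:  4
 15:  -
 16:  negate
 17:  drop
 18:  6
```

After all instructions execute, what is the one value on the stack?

10      10
dup     10 10
+       20
4       20 4
dup     20 4 4
/       20 1
mod     0
2       0 2
+       2
dup     2 2
over    2 2 2
*       2 4
mod     2
4       2 4
-       -2
negate  2
drop    (empty)
6       6

6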